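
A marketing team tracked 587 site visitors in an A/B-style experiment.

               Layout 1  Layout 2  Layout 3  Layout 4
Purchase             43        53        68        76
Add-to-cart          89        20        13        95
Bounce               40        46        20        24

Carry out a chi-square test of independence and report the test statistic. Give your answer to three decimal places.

98.353

Row totals: 240, 217, 130. Column totals: 172, 119, 101, 195. Grand total N = 587.
Expected counts (row total × column total / N):
  Purchase, Layout 1: 240×172/587 = 70.32368
  Purchase, Layout 2: 240×119/587 = 48.65417
  Purchase, Layout 3: 240×101/587 = 41.29472
  Purchase, Layout 4: 240×195/587 = 79.72743
  Add-to-cart, Layout 1: 217×172/587 = 63.58433
  Add-to-cart, Layout 2: 217×119/587 = 43.99148
  Add-to-cart, Layout 3: 217×101/587 = 37.33731
  Add-to-cart, Layout 4: 217×195/587 = 72.08688
  Bounce, Layout 1: 130×172/587 = 38.09199
  Bounce, Layout 2: 130×119/587 = 26.35434
  Bounce, Layout 3: 130×101/587 = 22.36797
  Bounce, Layout 4: 130×195/587 = 43.18569
Contributions (O − E)²/E:
  (43 − 70.32368)²/70.32368 = 10.6164
  (53 − 48.65417)²/48.65417 = 0.3882
  (68 − 41.29472)²/41.29472 = 17.2703
  (76 − 79.72743)²/79.72743 = 0.1743
  (89 − 63.58433)²/63.58433 = 10.1590
  (20 − 43.99148)²/43.99148 = 13.0841
  (13 − 37.33731)²/37.33731 = 15.8636
  (95 − 72.08688)²/72.08688 = 7.2830
  (40 − 38.09199)²/38.09199 = 0.0956
  (46 − 26.35434)²/26.35434 = 14.6447
  (20 − 22.36797)²/22.36797 = 0.2507
  (24 − 43.18569)²/43.18569 = 8.5234
χ² = 10.6164 + 0.3882 + 17.2703 + 0.1743 + 10.1590 + 13.0841 + 15.8636 + 7.2830 + 0.0956 + 14.6447 + 0.2507 + 8.5234 = 98.353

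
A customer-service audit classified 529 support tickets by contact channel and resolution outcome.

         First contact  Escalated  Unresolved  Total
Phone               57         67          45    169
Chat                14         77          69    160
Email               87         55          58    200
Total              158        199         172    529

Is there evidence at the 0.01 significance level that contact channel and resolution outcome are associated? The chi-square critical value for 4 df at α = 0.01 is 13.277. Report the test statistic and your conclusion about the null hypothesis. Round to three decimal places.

Grand total N = 529.
Expected counts (row total × column total / N):
  Phone, First contact: 169×158/529 = 50.4764
  Phone, Escalated: 169×199/529 = 63.5747
  Phone, Unresolved: 169×172/529 = 54.9490
  Chat, First contact: 160×158/529 = 47.7883
  Chat, Escalated: 160×199/529 = 60.1890
  Chat, Unresolved: 160×172/529 = 52.0227
  Email, First contact: 200×158/529 = 59.7353
  Email, Escalated: 200×199/529 = 75.2363
  Email, Unresolved: 200×172/529 = 65.0284
Contributions (O − E)²/E:
  (57 − 50.4764)²/50.4764 = 0.8431
  (67 − 63.5747)²/63.5747 = 0.1845
  (45 − 54.9490)²/54.9490 = 1.8014
  (14 − 47.7883)²/47.7883 = 23.8897
  (77 − 60.1890)²/60.1890 = 4.6954
  (69 − 52.0227)²/52.0227 = 5.5404
  (87 − 59.7353)²/59.7353 = 12.4443
  (55 − 75.2363)²/75.2363 = 5.4430
  (58 − 65.0284)²/65.0284 = 0.7596
χ² = 0.8431 + 0.1845 + 1.8014 + 23.8897 + 4.6954 + 5.5404 + 12.4443 + 5.4430 + 0.7596 = 55.601
df = (3−1)(3−1) = 4. Since 55.601 > 13.277, reject the null hypothesis of independence at α = 0.01.

55.601; reject H₀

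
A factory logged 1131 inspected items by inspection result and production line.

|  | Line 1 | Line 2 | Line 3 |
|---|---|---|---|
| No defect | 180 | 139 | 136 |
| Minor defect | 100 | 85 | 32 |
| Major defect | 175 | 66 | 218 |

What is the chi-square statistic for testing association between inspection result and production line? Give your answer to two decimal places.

95.18

Row totals: 455, 217, 459. Column totals: 455, 290, 386. Grand total N = 1131.
Expected counts (row total × column total / N):
  No defect, Line 1: 455×455/1131 = 183.046
  No defect, Line 2: 455×290/1131 = 116.667
  No defect, Line 3: 455×386/1131 = 155.287
  Minor defect, Line 1: 217×455/1131 = 87.299
  Minor defect, Line 2: 217×290/1131 = 55.641
  Minor defect, Line 3: 217×386/1131 = 74.060
  Major defect, Line 1: 459×455/1131 = 184.655
  Major defect, Line 2: 459×290/1131 = 117.692
  Major defect, Line 3: 459×386/1131 = 156.653
Contributions (O − E)²/E:
  (180 − 183.046)²/183.046 = 0.0507
  (139 − 116.667)²/116.667 = 4.2751
  (136 − 155.287)²/155.287 = 2.3955
  (100 − 87.299)²/87.299 = 1.8478
  (85 − 55.641)²/55.641 = 15.4913
  (32 − 74.060)²/74.060 = 23.8866
  (175 − 184.655)²/184.655 = 0.5048
  (66 − 117.692)²/117.692 = 22.7039
  (218 − 156.653)²/156.653 = 24.0241
χ² = 0.0507 + 4.2751 + 2.3955 + 1.8478 + 15.4913 + 23.8866 + 0.5048 + 22.7039 + 24.0241 = 95.18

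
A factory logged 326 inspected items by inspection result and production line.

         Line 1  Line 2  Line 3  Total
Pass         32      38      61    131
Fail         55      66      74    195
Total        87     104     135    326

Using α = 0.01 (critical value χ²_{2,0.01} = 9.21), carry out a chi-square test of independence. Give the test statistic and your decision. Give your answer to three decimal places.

2.399; fail to reject H₀

Grand total N = 326.
Expected counts (row total × column total / N):
  Pass, Line 1: 131×87/326 = 34.9601
  Pass, Line 2: 131×104/326 = 41.7914
  Pass, Line 3: 131×135/326 = 54.2485
  Fail, Line 1: 195×87/326 = 52.0399
  Fail, Line 2: 195×104/326 = 62.2086
  Fail, Line 3: 195×135/326 = 80.7515
Contributions (O − E)²/E:
  (32 − 34.9601)²/34.9601 = 0.2506
  (38 − 41.7914)²/41.7914 = 0.3440
  (61 − 54.2485)²/54.2485 = 0.8403
  (55 − 52.0399)²/52.0399 = 0.1684
  (66 − 62.2086)²/62.2086 = 0.2311
  (74 − 80.7515)²/80.7515 = 0.5645
χ² = 0.2506 + 0.3440 + 0.8403 + 0.1684 + 0.2311 + 0.5645 = 2.399
df = (2−1)(3−1) = 2. Since 2.399 < 9.21, fail to reject the null hypothesis of independence at α = 0.01.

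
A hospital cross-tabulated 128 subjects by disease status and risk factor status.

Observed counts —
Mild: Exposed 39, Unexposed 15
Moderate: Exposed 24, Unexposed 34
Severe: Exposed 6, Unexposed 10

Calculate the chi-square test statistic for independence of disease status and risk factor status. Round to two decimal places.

Row totals: 54, 58, 16. Column totals: 69, 59. Grand total N = 128.
Expected counts (row total × column total / N):
  Mild, Exposed: 54×69/128 = 29.109
  Mild, Unexposed: 54×59/128 = 24.891
  Moderate, Exposed: 58×69/128 = 31.266
  Moderate, Unexposed: 58×59/128 = 26.734
  Severe, Exposed: 16×69/128 = 8.625
  Severe, Unexposed: 16×59/128 = 7.375
Contributions (O − E)²/E:
  (39 − 29.109)²/29.109 = 3.3609
  (15 − 24.891)²/24.891 = 3.9304
  (24 − 31.266)²/31.266 = 1.6886
  (34 − 26.734)²/26.734 = 1.9748
  (6 − 8.625)²/8.625 = 0.7989
  (10 − 7.375)²/7.375 = 0.9343
χ² = 3.3609 + 3.9304 + 1.6886 + 1.9748 + 0.7989 + 0.9343 = 12.69

12.69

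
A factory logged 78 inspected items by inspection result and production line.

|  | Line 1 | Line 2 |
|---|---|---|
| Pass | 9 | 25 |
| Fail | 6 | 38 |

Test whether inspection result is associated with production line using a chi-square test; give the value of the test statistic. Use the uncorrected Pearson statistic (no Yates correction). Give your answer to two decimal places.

2.03

Row totals: 34, 44. Column totals: 15, 63. Grand total N = 78.
Expected counts (row total × column total / N):
  Pass, Line 1: 34×15/78 = 6.538
  Pass, Line 2: 34×63/78 = 27.462
  Fail, Line 1: 44×15/78 = 8.462
  Fail, Line 2: 44×63/78 = 35.538
Contributions (O − E)²/E:
  (9 − 6.538)²/6.538 = 0.9271
  (25 − 27.462)²/27.462 = 0.2207
  (6 − 8.462)²/8.462 = 0.7163
  (38 − 35.538)²/35.538 = 0.1706
χ² = 0.9271 + 0.2207 + 0.7163 + 0.1706 = 2.03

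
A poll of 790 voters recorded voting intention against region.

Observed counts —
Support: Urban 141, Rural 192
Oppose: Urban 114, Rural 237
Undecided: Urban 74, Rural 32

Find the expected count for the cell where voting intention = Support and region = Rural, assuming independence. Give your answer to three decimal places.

194.320

Row total (Support) = 333; column total (Rural) = 461; grand total N = 790.
Expected count = (row total × column total) / N = 333 × 461 / 790 = 194.320.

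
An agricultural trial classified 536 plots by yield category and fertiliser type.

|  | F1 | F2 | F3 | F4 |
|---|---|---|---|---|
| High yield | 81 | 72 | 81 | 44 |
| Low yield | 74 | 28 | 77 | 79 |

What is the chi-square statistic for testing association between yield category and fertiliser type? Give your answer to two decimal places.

Row totals: 278, 258. Column totals: 155, 100, 158, 123. Grand total N = 536.
Expected counts (row total × column total / N):
  High yield, F1: 278×155/536 = 80.392
  High yield, F2: 278×100/536 = 51.866
  High yield, F3: 278×158/536 = 81.948
  High yield, F4: 278×123/536 = 63.795
  Low yield, F1: 258×155/536 = 74.608
  Low yield, F2: 258×100/536 = 48.134
  Low yield, F3: 258×158/536 = 76.052
  Low yield, F4: 258×123/536 = 59.205
Contributions (O − E)²/E:
  (81 − 80.392)²/80.392 = 0.0046
  (72 − 51.866)²/51.866 = 7.8159
  (81 − 81.948)²/81.948 = 0.0110
  (44 − 63.795)²/63.795 = 6.1422
  (74 − 74.608)²/74.608 = 0.0050
  (28 − 48.134)²/48.134 = 8.4219
  (77 − 76.052)²/76.052 = 0.0118
  (79 − 59.205)²/59.205 = 6.6184
χ² = 0.0046 + 7.8159 + 0.0110 + 6.1422 + 0.0050 + 8.4219 + 0.0118 + 6.6184 = 29.03

29.03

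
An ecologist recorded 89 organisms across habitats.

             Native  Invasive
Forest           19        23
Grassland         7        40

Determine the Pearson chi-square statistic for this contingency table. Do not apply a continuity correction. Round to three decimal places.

Row totals: 42, 47. Column totals: 26, 63. Grand total N = 89.
Expected counts (row total × column total / N):
  Forest, Native: 42×26/89 = 12.2697
  Forest, Invasive: 42×63/89 = 29.7303
  Grassland, Native: 47×26/89 = 13.7303
  Grassland, Invasive: 47×63/89 = 33.2697
Contributions (O − E)²/E:
  (19 − 12.2697)²/12.2697 = 3.6918
  (23 − 29.7303)²/29.7303 = 1.5236
  (7 − 13.7303)²/13.7303 = 3.2990
  (40 − 33.2697)²/33.2697 = 1.3615
χ² = 3.6918 + 1.5236 + 3.2990 + 1.3615 = 9.876

9.876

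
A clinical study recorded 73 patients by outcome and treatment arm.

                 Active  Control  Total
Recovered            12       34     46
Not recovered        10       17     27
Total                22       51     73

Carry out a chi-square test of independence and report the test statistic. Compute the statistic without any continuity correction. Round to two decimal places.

0.97

Grand total N = 73.
Expected counts (row total × column total / N):
  Recovered, Active: 46×22/73 = 13.863
  Recovered, Control: 46×51/73 = 32.137
  Not recovered, Active: 27×22/73 = 8.137
  Not recovered, Control: 27×51/73 = 18.863
Contributions (O − E)²/E:
  (12 − 13.863)²/13.863 = 0.2504
  (34 − 32.137)²/32.137 = 0.1080
  (10 − 8.137)²/8.137 = 0.4265
  (17 − 18.863)²/18.863 = 0.1840
χ² = 0.2504 + 0.1080 + 0.4265 + 0.1840 = 0.97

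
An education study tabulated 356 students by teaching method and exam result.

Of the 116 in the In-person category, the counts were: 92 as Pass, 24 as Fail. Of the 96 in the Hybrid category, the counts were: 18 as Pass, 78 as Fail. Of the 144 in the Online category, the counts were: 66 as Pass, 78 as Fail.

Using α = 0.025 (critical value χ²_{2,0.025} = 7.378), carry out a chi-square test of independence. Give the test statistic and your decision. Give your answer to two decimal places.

Row totals: 116, 96, 144. Column totals: 176, 180. Grand total N = 356.
Expected counts (row total × column total / N):
  In-person, Pass: 116×176/356 = 57.348
  In-person, Fail: 116×180/356 = 58.652
  Hybrid, Pass: 96×176/356 = 47.461
  Hybrid, Fail: 96×180/356 = 48.539
  Online, Pass: 144×176/356 = 71.191
  Online, Fail: 144×180/356 = 72.809
Contributions (O − E)²/E:
  (92 − 57.348)²/57.348 = 20.9382
  (24 − 58.652)²/58.652 = 20.4726
  (18 − 47.461)²/47.461 = 18.2877
  (78 − 48.539)²/48.539 = 17.8815
  (66 − 71.191)²/71.191 = 0.3785
  (78 − 72.809)²/72.809 = 0.3701
χ² = 20.9382 + 20.4726 + 18.2877 + 17.8815 + 0.3785 + 0.3701 = 78.33
df = (3−1)(2−1) = 2. Since 78.33 > 7.378, reject the null hypothesis of independence at α = 0.025.

78.33; reject H₀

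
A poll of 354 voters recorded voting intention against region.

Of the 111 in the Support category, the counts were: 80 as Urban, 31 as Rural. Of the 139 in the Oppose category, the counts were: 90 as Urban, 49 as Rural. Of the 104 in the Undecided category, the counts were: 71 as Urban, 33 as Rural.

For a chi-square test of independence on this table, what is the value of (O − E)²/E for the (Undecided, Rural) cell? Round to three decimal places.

0.001

Row total (Undecided) = 104; column total (Rural) = 113; N = 354.
Expected count E = 104 × 113 / 354 = 33.1977.
Contribution = (O − E)²/E = (33 − 33.1977)² / 33.1977 = 0.001.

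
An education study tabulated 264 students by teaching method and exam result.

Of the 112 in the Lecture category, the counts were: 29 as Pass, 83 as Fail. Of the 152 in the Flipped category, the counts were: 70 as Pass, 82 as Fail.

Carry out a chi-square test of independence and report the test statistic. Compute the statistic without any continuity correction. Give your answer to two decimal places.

Row totals: 112, 152. Column totals: 99, 165. Grand total N = 264.
Expected counts (row total × column total / N):
  Lecture, Pass: 112×99/264 = 42.000
  Lecture, Fail: 112×165/264 = 70.000
  Flipped, Pass: 152×99/264 = 57.000
  Flipped, Fail: 152×165/264 = 95.000
Contributions (O − E)²/E:
  (29 − 42.000)²/42.000 = 4.0238
  (83 − 70.000)²/70.000 = 2.4143
  (70 − 57.000)²/57.000 = 2.9649
  (82 − 95.000)²/95.000 = 1.7789
χ² = 4.0238 + 2.4143 + 2.9649 + 1.7789 = 11.18

11.18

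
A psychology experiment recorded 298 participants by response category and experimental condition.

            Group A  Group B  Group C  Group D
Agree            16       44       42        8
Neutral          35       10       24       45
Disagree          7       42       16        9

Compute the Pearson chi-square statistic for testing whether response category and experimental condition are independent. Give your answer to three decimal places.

Row totals: 110, 114, 74. Column totals: 58, 96, 82, 62. Grand total N = 298.
Expected counts (row total × column total / N):
  Agree, Group A: 110×58/298 = 21.4094
  Agree, Group B: 110×96/298 = 35.4362
  Agree, Group C: 110×82/298 = 30.2685
  Agree, Group D: 110×62/298 = 22.8859
  Neutral, Group A: 114×58/298 = 22.1879
  Neutral, Group B: 114×96/298 = 36.7248
  Neutral, Group C: 114×82/298 = 31.3691
  Neutral, Group D: 114×62/298 = 23.7181
  Disagree, Group A: 74×58/298 = 14.4027
  Disagree, Group B: 74×96/298 = 23.8389
  Disagree, Group C: 74×82/298 = 20.3624
  Disagree, Group D: 74×62/298 = 15.3960
Contributions (O − E)²/E:
  (16 − 21.4094)²/21.4094 = 1.3668
  (44 − 35.4362)²/35.4362 = 2.0696
  (42 − 30.2685)²/30.2685 = 4.5469
  (8 − 22.8859)²/22.8859 = 9.6824
  (35 − 22.1879)²/22.1879 = 7.3982
  (10 − 36.7248)²/36.7248 = 19.4478
  (24 − 31.3691)²/31.3691 = 1.7311
  (45 − 23.7181)²/23.7181 = 19.0959
  (7 − 14.4027)²/14.4027 = 3.8048
  (42 − 23.8389)²/23.8389 = 13.8356
  (16 − 20.3624)²/20.3624 = 0.9346
  (9 − 15.3960)²/15.3960 = 2.6571
χ² = 1.3668 + 2.0696 + 4.5469 + 9.6824 + 7.3982 + 19.4478 + 1.7311 + 19.0959 + 3.8048 + 13.8356 + 0.9346 + 2.6571 = 86.571

86.571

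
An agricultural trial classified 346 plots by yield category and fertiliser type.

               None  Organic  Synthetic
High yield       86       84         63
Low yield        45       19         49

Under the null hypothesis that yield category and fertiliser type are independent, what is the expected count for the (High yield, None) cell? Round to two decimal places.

Row total (High yield) = 233; column total (None) = 131; grand total N = 346.
Expected count = (row total × column total) / N = 233 × 131 / 346 = 88.22.

88.22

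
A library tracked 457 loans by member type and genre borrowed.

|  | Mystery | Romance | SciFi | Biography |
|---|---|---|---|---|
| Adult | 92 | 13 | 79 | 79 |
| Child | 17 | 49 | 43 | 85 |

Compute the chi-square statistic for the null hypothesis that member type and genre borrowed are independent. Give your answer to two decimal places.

Row totals: 263, 194. Column totals: 109, 62, 122, 164. Grand total N = 457.
Expected counts (row total × column total / N):
  Adult, Mystery: 263×109/457 = 62.7287
  Adult, Romance: 263×62/457 = 35.6805
  Adult, SciFi: 263×122/457 = 70.2101
  Adult, Biography: 263×164/457 = 94.3807
  Child, Mystery: 194×109/457 = 46.2713
  Child, Romance: 194×62/457 = 26.3195
  Child, SciFi: 194×122/457 = 51.7899
  Child, Biography: 194×164/457 = 69.6193
Contributions (O − E)²/E:
  (92 − 62.7287)²/62.7287 = 13.6590
  (13 − 35.6805)²/35.6805 = 14.4170
  (79 − 70.2101)²/70.2101 = 1.1004
  (79 − 94.3807)²/94.3807 = 2.5065
  (17 − 46.2713)²/46.2713 = 18.5171
  (49 − 26.3195)²/26.3195 = 19.5446
  (43 − 51.7899)²/51.7899 = 1.4918
  (85 − 69.6193)²/69.6193 = 3.3980
χ² = 13.6590 + 14.4170 + 1.1004 + 2.5065 + 18.5171 + 19.5446 + 1.4918 + 3.3980 = 74.63

74.63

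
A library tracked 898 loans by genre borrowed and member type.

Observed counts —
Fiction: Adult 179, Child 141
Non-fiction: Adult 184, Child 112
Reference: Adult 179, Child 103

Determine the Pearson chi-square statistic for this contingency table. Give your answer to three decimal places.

Row totals: 320, 296, 282. Column totals: 542, 356. Grand total N = 898.
Expected counts (row total × column total / N):
  Fiction, Adult: 320×542/898 = 193.1403
  Fiction, Child: 320×356/898 = 126.8597
  Non-fiction, Adult: 296×542/898 = 178.6548
  Non-fiction, Child: 296×356/898 = 117.3452
  Reference, Adult: 282×542/898 = 170.2049
  Reference, Child: 282×356/898 = 111.7951
Contributions (O − E)²/E:
  (179 − 193.1403)²/193.1403 = 1.0352
  (141 − 126.8597)²/126.8597 = 1.5761
  (184 − 178.6548)²/178.6548 = 0.1599
  (112 − 117.3452)²/117.3452 = 0.2435
  (179 − 170.2049)²/170.2049 = 0.4545
  (103 − 111.7951)²/111.7951 = 0.6919
χ² = 1.0352 + 1.5761 + 0.1599 + 0.2435 + 0.4545 + 0.6919 = 4.161

4.161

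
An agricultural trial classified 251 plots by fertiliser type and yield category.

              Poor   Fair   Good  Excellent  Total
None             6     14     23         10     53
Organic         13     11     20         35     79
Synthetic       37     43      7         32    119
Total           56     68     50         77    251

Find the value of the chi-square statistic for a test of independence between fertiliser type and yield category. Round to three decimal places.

Grand total N = 251.
Expected counts (row total × column total / N):
  None, Poor: 53×56/251 = 11.8247
  None, Fair: 53×68/251 = 14.3586
  None, Good: 53×50/251 = 10.5578
  None, Excellent: 53×77/251 = 16.2590
  Organic, Poor: 79×56/251 = 17.6255
  Organic, Fair: 79×68/251 = 21.4024
  Organic, Good: 79×50/251 = 15.7371
  Organic, Excellent: 79×77/251 = 24.2351
  Synthetic, Poor: 119×56/251 = 26.5498
  Synthetic, Fair: 119×68/251 = 32.2390
  Synthetic, Good: 119×50/251 = 23.7052
  Synthetic, Excellent: 119×77/251 = 36.5060
Contributions (O − E)²/E:
  (6 − 11.8247)²/11.8247 = 2.8692
  (14 − 14.3586)²/14.3586 = 0.0090
  (23 − 10.5578)²/10.5578 = 14.6629
  (10 − 16.2590)²/16.2590 = 2.4094
  (13 − 17.6255)²/17.6255 = 1.2139
  (11 − 21.4024)²/21.4024 = 5.0560
  (20 − 15.7371)²/15.7371 = 1.1547
  (35 − 24.2351)²/24.2351 = 4.7816
  (37 − 26.5498)²/26.5498 = 4.1133
  (43 − 32.2390)²/32.2390 = 3.5919
  (7 − 23.7052)²/23.7052 = 11.7723
  (32 − 36.5060)²/36.5060 = 0.5562
χ² = 2.8692 + 0.0090 + 14.6629 + 2.4094 + 1.2139 + 5.0560 + 1.1547 + 4.7816 + 4.1133 + 3.5919 + 11.7723 + 0.5562 = 52.190

52.190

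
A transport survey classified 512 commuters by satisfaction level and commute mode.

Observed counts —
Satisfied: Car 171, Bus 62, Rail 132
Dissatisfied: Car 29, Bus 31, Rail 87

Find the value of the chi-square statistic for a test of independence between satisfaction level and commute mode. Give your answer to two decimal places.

33.69

Row totals: 365, 147. Column totals: 200, 93, 219. Grand total N = 512.
Expected counts (row total × column total / N):
  Satisfied, Car: 365×200/512 = 142.578
  Satisfied, Bus: 365×93/512 = 66.299
  Satisfied, Rail: 365×219/512 = 156.123
  Dissatisfied, Car: 147×200/512 = 57.422
  Dissatisfied, Bus: 147×93/512 = 26.701
  Dissatisfied, Rail: 147×219/512 = 62.877
Contributions (O − E)²/E:
  (171 − 142.578)²/142.578 = 5.6657
  (62 − 66.299)²/66.299 = 0.2788
  (132 − 156.123)²/156.123 = 3.7273
  (29 − 57.422)²/57.422 = 14.0680
  (31 − 26.701)²/26.701 = 0.6922
  (87 − 62.877)²/62.877 = 9.2549
χ² = 5.6657 + 0.2788 + 3.7273 + 14.0680 + 0.6922 + 9.2549 = 33.69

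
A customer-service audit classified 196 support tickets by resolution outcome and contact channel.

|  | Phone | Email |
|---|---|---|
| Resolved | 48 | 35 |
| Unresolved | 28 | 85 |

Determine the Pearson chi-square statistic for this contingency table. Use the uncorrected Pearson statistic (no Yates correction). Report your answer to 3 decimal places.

Row totals: 83, 113. Column totals: 76, 120. Grand total N = 196.
Expected counts (row total × column total / N):
  Resolved, Phone: 83×76/196 = 32.18367
  Resolved, Email: 83×120/196 = 50.81633
  Unresolved, Phone: 113×76/196 = 43.81633
  Unresolved, Email: 113×120/196 = 69.18367
Contributions (O − E)²/E:
  (48 − 32.18367)²/32.18367 = 7.7728
  (35 − 50.81633)²/50.81633 = 4.9228
  (28 − 43.81633)²/43.81633 = 5.7092
  (85 − 69.18367)²/69.18367 = 3.6158
χ² = 7.7728 + 4.9228 + 5.7092 + 3.6158 = 22.021

22.021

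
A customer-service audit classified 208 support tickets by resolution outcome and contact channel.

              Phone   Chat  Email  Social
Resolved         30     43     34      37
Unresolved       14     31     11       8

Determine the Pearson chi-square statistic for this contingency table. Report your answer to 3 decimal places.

8.731

Row totals: 144, 64. Column totals: 44, 74, 45, 45. Grand total N = 208.
Expected counts (row total × column total / N):
  Resolved, Phone: 144×44/208 = 30.4615
  Resolved, Chat: 144×74/208 = 51.2308
  Resolved, Email: 144×45/208 = 31.1538
  Resolved, Social: 144×45/208 = 31.1538
  Unresolved, Phone: 64×44/208 = 13.5385
  Unresolved, Chat: 64×74/208 = 22.7692
  Unresolved, Email: 64×45/208 = 13.8462
  Unresolved, Social: 64×45/208 = 13.8462
Contributions (O − E)²/E:
  (30 − 30.4615)²/30.4615 = 0.0070
  (43 − 51.2308)²/51.2308 = 1.3224
  (34 − 31.1538)²/31.1538 = 0.2600
  (37 − 31.1538)²/31.1538 = 1.0971
  (14 − 13.5385)²/13.5385 = 0.0157
  (31 − 22.7692)²/22.7692 = 2.9753
  (11 − 13.8462)²/13.8462 = 0.5851
  (8 − 13.8462)²/13.8462 = 2.4684
χ² = 0.0070 + 1.3224 + 0.2600 + 1.0971 + 0.0157 + 2.9753 + 0.5851 + 2.4684 = 8.731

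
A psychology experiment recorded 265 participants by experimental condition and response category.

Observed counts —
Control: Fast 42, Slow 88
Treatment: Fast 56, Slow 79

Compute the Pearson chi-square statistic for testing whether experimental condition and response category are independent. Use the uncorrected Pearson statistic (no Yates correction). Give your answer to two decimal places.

2.39

Row totals: 130, 135. Column totals: 98, 167. Grand total N = 265.
Expected counts (row total × column total / N):
  Control, Fast: 130×98/265 = 48.075
  Control, Slow: 130×167/265 = 81.925
  Treatment, Fast: 135×98/265 = 49.925
  Treatment, Slow: 135×167/265 = 85.075
Contributions (O − E)²/E:
  (42 − 48.075)²/48.075 = 0.7677
  (88 − 81.925)²/81.925 = 0.4505
  (56 − 49.925)²/49.925 = 0.7392
  (79 − 85.075)²/85.075 = 0.4338
χ² = 0.7677 + 0.4505 + 0.7392 + 0.4338 = 2.39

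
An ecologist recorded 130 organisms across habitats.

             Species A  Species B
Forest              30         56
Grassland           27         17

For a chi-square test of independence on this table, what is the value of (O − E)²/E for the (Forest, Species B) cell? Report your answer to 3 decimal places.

1.230

Row total (Forest) = 86; column total (Species B) = 73; N = 130.
Expected count E = 86 × 73 / 130 = 48.2923.
Contribution = (O − E)²/E = (56 − 48.2923)² / 48.2923 = 1.230.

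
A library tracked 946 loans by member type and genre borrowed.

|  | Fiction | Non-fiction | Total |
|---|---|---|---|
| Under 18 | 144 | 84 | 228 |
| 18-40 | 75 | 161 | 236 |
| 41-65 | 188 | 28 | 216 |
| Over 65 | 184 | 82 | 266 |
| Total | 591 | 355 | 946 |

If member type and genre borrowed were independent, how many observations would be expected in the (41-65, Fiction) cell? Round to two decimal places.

Row total (41-65) = 216; column total (Fiction) = 591; grand total N = 946.
Expected count = (row total × column total) / N = 216 × 591 / 946 = 134.94.

134.94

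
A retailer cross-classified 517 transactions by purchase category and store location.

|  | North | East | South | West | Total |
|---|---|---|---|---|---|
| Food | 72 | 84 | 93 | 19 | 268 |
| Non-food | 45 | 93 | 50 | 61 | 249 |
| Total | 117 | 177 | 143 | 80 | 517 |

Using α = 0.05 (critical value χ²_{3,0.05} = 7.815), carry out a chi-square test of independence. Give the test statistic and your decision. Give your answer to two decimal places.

Grand total N = 517.
Expected counts (row total × column total / N):
  Food, North: 268×117/517 = 60.6499
  Food, East: 268×177/517 = 91.7524
  Food, South: 268×143/517 = 74.1277
  Food, West: 268×80/517 = 41.4700
  Non-food, North: 249×117/517 = 56.3501
  Non-food, East: 249×177/517 = 85.2476
  Non-food, South: 249×143/517 = 68.8723
  Non-food, West: 249×80/517 = 38.5300
Contributions (O − E)²/E:
  (72 − 60.6499)²/60.6499 = 2.1241
  (84 − 91.7524)²/91.7524 = 0.6550
  (93 − 74.1277)²/74.1277 = 4.8047
  (19 − 41.4700)²/41.4700 = 12.1751
  (45 − 56.3501)²/56.3501 = 2.2861
  (93 − 85.2476)²/85.2476 = 0.7050
  (50 − 68.8723)²/68.8723 = 5.1714
  (61 − 38.5300)²/38.5300 = 13.1041
χ² = 2.1241 + 0.6550 + 4.8047 + 12.1751 + 2.2861 + 0.7050 + 5.1714 + 13.1041 = 41.03
df = (2−1)(4−1) = 3. Since 41.03 > 7.815, reject the null hypothesis of independence at α = 0.05.

41.03; reject H₀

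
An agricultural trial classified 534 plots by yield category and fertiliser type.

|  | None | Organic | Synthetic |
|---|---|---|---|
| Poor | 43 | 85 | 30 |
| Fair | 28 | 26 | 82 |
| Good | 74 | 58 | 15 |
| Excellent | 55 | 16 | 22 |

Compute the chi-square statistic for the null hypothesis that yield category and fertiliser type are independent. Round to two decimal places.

141.03

Row totals: 158, 136, 147, 93. Column totals: 200, 185, 149. Grand total N = 534.
Expected counts (row total × column total / N):
  Poor, None: 158×200/534 = 59.176
  Poor, Organic: 158×185/534 = 54.738
  Poor, Synthetic: 158×149/534 = 44.086
  Fair, None: 136×200/534 = 50.936
  Fair, Organic: 136×185/534 = 47.116
  Fair, Synthetic: 136×149/534 = 37.948
  Good, None: 147×200/534 = 55.056
  Good, Organic: 147×185/534 = 50.927
  Good, Synthetic: 147×149/534 = 41.017
  Excellent, None: 93×200/534 = 34.831
  Excellent, Organic: 93×185/534 = 32.219
  Excellent, Synthetic: 93×149/534 = 25.949
Contributions (O − E)²/E:
  (43 − 59.176)²/59.176 = 4.4218
  (85 − 54.738)²/54.738 = 16.7304
  (30 − 44.086)²/44.086 = 4.5006
  (28 − 50.936)²/50.936 = 10.3279
  (26 − 47.116)²/47.116 = 9.4636
  (82 − 37.948)²/37.948 = 51.1378
  (74 − 55.056)²/55.056 = 6.5184
  (58 − 50.927)²/50.927 = 0.9823
  (15 − 41.017)²/41.017 = 16.5025
  (55 − 34.831)²/34.831 = 11.6789
  (16 − 32.219)²/32.219 = 8.1646
  (22 − 25.949)²/25.949 = 0.6010
χ² = 4.4218 + 16.7304 + 4.5006 + 10.3279 + 9.4636 + 51.1378 + 6.5184 + 0.9823 + 16.5025 + 11.6789 + 8.1646 + 0.6010 = 141.03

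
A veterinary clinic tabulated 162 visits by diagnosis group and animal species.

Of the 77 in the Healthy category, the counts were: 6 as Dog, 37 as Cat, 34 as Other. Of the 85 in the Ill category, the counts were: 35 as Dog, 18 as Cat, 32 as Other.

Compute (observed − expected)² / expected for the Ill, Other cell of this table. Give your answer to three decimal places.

0.200

Row total (Ill) = 85; column total (Other) = 66; N = 162.
Expected count E = 85 × 66 / 162 = 34.6296.
Contribution = (O − E)²/E = (32 − 34.6296)² / 34.6296 = 0.200.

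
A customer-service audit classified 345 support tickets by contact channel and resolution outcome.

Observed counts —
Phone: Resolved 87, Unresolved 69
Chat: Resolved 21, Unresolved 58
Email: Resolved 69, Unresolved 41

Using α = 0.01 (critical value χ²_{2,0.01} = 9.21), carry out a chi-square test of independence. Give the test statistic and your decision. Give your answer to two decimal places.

Row totals: 156, 79, 110. Column totals: 177, 168. Grand total N = 345.
Expected counts (row total × column total / N):
  Phone, Resolved: 156×177/345 = 80.0348
  Phone, Unresolved: 156×168/345 = 75.9652
  Chat, Resolved: 79×177/345 = 40.5304
  Chat, Unresolved: 79×168/345 = 38.4696
  Email, Resolved: 110×177/345 = 56.4348
  Email, Unresolved: 110×168/345 = 53.5652
Contributions (O − E)²/E:
  (87 − 80.0348)²/80.0348 = 0.6062
  (69 − 75.9652)²/75.9652 = 0.6386
  (21 − 40.5304)²/40.5304 = 9.4111
  (58 − 38.4696)²/38.4696 = 9.9153
  (69 − 56.4348)²/56.4348 = 2.7976
  (41 − 53.5652)²/53.5652 = 2.9475
χ² = 0.6062 + 0.6386 + 9.4111 + 9.9153 + 2.7976 + 2.9475 = 26.32
df = (3−1)(2−1) = 2. Since 26.32 > 9.21, reject the null hypothesis of independence at α = 0.01.

26.32; reject H₀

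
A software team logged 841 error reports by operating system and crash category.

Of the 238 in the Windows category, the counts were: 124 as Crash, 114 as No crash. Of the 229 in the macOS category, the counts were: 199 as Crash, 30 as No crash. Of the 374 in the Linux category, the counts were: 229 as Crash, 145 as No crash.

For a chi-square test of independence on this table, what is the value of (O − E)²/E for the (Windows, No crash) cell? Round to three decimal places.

12.689

Row total (Windows) = 238; column total (No crash) = 289; N = 841.
Expected count E = 238 × 289 / 841 = 81.7860.
Contribution = (O − E)²/E = (114 − 81.7860)² / 81.7860 = 12.689.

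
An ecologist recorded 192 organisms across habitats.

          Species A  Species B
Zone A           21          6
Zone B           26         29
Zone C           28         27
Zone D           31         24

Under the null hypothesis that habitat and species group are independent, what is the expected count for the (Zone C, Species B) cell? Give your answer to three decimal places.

24.635

Row total (Zone C) = 55; column total (Species B) = 86; grand total N = 192.
Expected count = (row total × column total) / N = 55 × 86 / 192 = 24.635.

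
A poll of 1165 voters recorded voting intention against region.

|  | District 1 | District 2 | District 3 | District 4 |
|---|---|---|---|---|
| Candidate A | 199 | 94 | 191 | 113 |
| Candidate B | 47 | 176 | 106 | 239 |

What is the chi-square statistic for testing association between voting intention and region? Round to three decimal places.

187.646

Row totals: 597, 568. Column totals: 246, 270, 297, 352. Grand total N = 1165.
Expected counts (row total × column total / N):
  Candidate A, District 1: 597×246/1165 = 126.0618
  Candidate A, District 2: 597×270/1165 = 138.3605
  Candidate A, District 3: 597×297/1165 = 152.1966
  Candidate A, District 4: 597×352/1165 = 180.3811
  Candidate B, District 1: 568×246/1165 = 119.9382
  Candidate B, District 2: 568×270/1165 = 131.6395
  Candidate B, District 3: 568×297/1165 = 144.8034
  Candidate B, District 4: 568×352/1165 = 171.6189
Contributions (O − E)²/E:
  (199 − 126.0618)²/126.0618 = 42.2014
  (94 − 138.3605)²/138.3605 = 14.2227
  (191 − 152.1966)²/152.1966 = 9.8932
  (113 − 180.3811)²/180.3811 = 25.1701
  (47 − 119.9382)²/119.9382 = 44.3560
  (176 − 131.6395)²/131.6395 = 14.9488
  (106 − 144.8034)²/144.8034 = 10.3983
  (239 − 171.6189)²/171.6189 = 26.4552
χ² = 42.2014 + 14.2227 + 9.8932 + 25.1701 + 44.3560 + 14.9488 + 10.3983 + 26.4552 = 187.646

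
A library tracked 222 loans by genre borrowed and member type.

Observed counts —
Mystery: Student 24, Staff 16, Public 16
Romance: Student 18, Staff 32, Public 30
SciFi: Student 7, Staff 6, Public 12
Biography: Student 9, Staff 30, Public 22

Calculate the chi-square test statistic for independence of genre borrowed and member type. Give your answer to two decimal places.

16.07

Row totals: 56, 80, 25, 61. Column totals: 58, 84, 80. Grand total N = 222.
Expected counts (row total × column total / N):
  Mystery, Student: 56×58/222 = 14.6306
  Mystery, Staff: 56×84/222 = 21.1892
  Mystery, Public: 56×80/222 = 20.1802
  Romance, Student: 80×58/222 = 20.9009
  Romance, Staff: 80×84/222 = 30.2703
  Romance, Public: 80×80/222 = 28.8288
  SciFi, Student: 25×58/222 = 6.5315
  SciFi, Staff: 25×84/222 = 9.4595
  SciFi, Public: 25×80/222 = 9.0090
  Biography, Student: 61×58/222 = 15.9369
  Biography, Staff: 61×84/222 = 23.0811
  Biography, Public: 61×80/222 = 21.9820
Contributions (O − E)²/E:
  (24 − 14.6306)²/14.6306 = 6.0001
  (16 − 21.1892)²/21.1892 = 1.2708
  (16 − 20.1802)²/20.1802 = 0.8659
  (18 − 20.9009)²/20.9009 = 0.4026
  (32 − 30.2703)²/30.2703 = 0.0988
  (30 − 28.8288)²/28.8288 = 0.0476
  (7 − 6.5315)²/6.5315 = 0.0336
  (6 − 9.4595)²/9.4595 = 1.2652
  (12 − 9.0090)²/9.0090 = 0.9930
  (9 − 15.9369)²/15.9369 = 3.0194
  (30 − 23.0811)²/23.0811 = 2.0740
  (22 − 21.9820)²/21.9820 = 0.0000
χ² = 6.0001 + 1.2708 + 0.8659 + 0.4026 + 0.0988 + 0.0476 + 0.0336 + 1.2652 + 0.9930 + 3.0194 + 2.0740 + 0.0000 = 16.07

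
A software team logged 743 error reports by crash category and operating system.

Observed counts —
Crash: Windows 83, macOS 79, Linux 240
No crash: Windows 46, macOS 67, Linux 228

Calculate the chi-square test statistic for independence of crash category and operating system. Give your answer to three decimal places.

6.945

Row totals: 402, 341. Column totals: 129, 146, 468. Grand total N = 743.
Expected counts (row total × column total / N):
  Crash, Windows: 402×129/743 = 69.7954
  Crash, macOS: 402×146/743 = 78.9933
  Crash, Linux: 402×468/743 = 253.2113
  No crash, Windows: 341×129/743 = 59.2046
  No crash, macOS: 341×146/743 = 67.0067
  No crash, Linux: 341×468/743 = 214.7887
Contributions (O − E)²/E:
  (83 − 69.7954)²/69.7954 = 2.4982
  (79 − 78.9933)²/78.9933 = 0.0000
  (240 − 253.2113)²/253.2113 = 0.6893
  (46 − 59.2046)²/59.2046 = 2.9451
  (67 − 67.0067)²/67.0067 = 0.0000
  (228 − 214.7887)²/214.7887 = 0.8126
χ² = 2.4982 + 0.0000 + 0.6893 + 2.9451 + 0.0000 + 0.8126 = 6.945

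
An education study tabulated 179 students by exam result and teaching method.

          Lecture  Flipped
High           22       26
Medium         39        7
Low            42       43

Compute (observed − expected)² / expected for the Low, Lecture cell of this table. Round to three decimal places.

0.976

Row total (Low) = 85; column total (Lecture) = 103; N = 179.
Expected count E = 85 × 103 / 179 = 48.9106.
Contribution = (O − E)²/E = (42 − 48.9106)² / 48.9106 = 0.976.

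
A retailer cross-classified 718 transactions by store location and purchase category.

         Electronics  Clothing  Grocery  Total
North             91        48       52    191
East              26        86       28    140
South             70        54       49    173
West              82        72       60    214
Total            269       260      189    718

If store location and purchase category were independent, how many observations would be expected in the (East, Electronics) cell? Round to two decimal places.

52.45

Row total (East) = 140; column total (Electronics) = 269; grand total N = 718.
Expected count = (row total × column total) / N = 140 × 269 / 718 = 52.45.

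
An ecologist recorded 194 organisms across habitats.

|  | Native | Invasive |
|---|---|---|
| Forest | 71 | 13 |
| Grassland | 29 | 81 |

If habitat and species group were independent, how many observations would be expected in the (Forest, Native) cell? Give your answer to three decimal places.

Row total (Forest) = 84; column total (Native) = 100; grand total N = 194.
Expected count = (row total × column total) / N = 84 × 100 / 194 = 43.299.

43.299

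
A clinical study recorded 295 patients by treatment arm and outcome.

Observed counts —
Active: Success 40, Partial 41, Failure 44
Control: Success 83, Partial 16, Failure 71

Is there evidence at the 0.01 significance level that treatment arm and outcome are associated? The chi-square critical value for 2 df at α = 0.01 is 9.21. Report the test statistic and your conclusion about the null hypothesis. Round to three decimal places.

26.079; reject H₀

Row totals: 125, 170. Column totals: 123, 57, 115. Grand total N = 295.
Expected counts (row total × column total / N):
  Active, Success: 125×123/295 = 52.1186
  Active, Partial: 125×57/295 = 24.1525
  Active, Failure: 125×115/295 = 48.7288
  Control, Success: 170×123/295 = 70.8814
  Control, Partial: 170×57/295 = 32.8475
  Control, Failure: 170×115/295 = 66.2712
Contributions (O − E)²/E:
  (40 − 52.1186)²/52.1186 = 2.8178
  (41 − 24.1525)²/24.1525 = 11.7519
  (44 − 48.7288)²/48.7288 = 0.4589
  (83 − 70.8814)²/70.8814 = 2.0719
  (16 − 32.8475)²/32.8475 = 8.6411
  (71 − 66.2712)²/66.2712 = 0.3374
χ² = 2.8178 + 11.7519 + 0.4589 + 2.0719 + 8.6411 + 0.3374 = 26.079
df = (2−1)(3−1) = 2. Since 26.079 > 9.21, reject the null hypothesis of independence at α = 0.01.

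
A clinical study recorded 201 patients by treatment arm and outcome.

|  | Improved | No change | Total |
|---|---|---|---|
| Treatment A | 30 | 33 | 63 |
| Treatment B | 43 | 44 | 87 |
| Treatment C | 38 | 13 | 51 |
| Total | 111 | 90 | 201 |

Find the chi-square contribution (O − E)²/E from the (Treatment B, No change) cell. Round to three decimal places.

Row total (Treatment B) = 87; column total (No change) = 90; N = 201.
Expected count E = 87 × 90 / 201 = 38.9552.
Contribution = (O − E)²/E = (44 − 38.9552)² / 38.9552 = 0.653.

0.653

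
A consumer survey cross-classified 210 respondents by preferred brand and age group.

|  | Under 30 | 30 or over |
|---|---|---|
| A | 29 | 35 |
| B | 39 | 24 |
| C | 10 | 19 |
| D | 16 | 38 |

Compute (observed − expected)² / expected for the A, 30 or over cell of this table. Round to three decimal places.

Row total (A) = 64; column total (30 or over) = 116; N = 210.
Expected count E = 64 × 116 / 210 = 35.3524.
Contribution = (O − E)²/E = (35 − 35.3524)² / 35.3524 = 0.004.

0.004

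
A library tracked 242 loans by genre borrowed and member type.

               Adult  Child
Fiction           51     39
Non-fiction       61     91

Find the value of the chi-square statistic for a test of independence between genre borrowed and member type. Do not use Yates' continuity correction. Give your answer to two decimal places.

Row totals: 90, 152. Column totals: 112, 130. Grand total N = 242.
Expected counts (row total × column total / N):
  Fiction, Adult: 90×112/242 = 41.653
  Fiction, Child: 90×130/242 = 48.347
  Non-fiction, Adult: 152×112/242 = 70.347
  Non-fiction, Child: 152×130/242 = 81.653
Contributions (O − E)²/E:
  (51 − 41.653)²/41.653 = 2.0975
  (39 − 48.347)²/48.347 = 1.8071
  (61 − 70.347)²/70.347 = 1.2419
  (91 − 81.653)²/81.653 = 1.0700
χ² = 2.0975 + 1.8071 + 1.2419 + 1.0700 = 6.22

6.22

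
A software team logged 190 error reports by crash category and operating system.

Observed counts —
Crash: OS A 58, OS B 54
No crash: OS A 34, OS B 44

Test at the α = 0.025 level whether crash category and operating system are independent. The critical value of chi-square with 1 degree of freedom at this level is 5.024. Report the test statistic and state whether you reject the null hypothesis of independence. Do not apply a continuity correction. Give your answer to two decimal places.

1.24; fail to reject H₀

Row totals: 112, 78. Column totals: 92, 98. Grand total N = 190.
Expected counts (row total × column total / N):
  Crash, OS A: 112×92/190 = 54.232
  Crash, OS B: 112×98/190 = 57.768
  No crash, OS A: 78×92/190 = 37.768
  No crash, OS B: 78×98/190 = 40.232
Contributions (O − E)²/E:
  (58 − 54.232)²/54.232 = 0.2618
  (54 − 57.768)²/57.768 = 0.2458
  (34 − 37.768)²/37.768 = 0.3759
  (44 − 40.232)²/40.232 = 0.3529
χ² = 0.2618 + 0.2458 + 0.3759 + 0.3529 = 1.24
df = (2−1)(2−1) = 1. Since 1.24 < 5.024, fail to reject the null hypothesis of independence at α = 0.025.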